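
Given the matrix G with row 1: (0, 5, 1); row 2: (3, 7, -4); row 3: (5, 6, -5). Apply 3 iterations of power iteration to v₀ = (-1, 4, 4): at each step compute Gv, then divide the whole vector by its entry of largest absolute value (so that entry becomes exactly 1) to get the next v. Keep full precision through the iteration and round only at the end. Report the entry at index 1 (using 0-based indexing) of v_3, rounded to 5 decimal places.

0.44508

Gv0 = (24.000000, 9.000000, -1.000000); divide by 24.000000 → v1 = (1.000000, 0.375000, -0.041667)
Gv1 = (1.833333, 5.791667, 7.458333); divide by 7.458333 → v2 = (0.245810, 0.776536, 1.000000)
Gv2 = (4.882682, 2.173184, 0.888268); divide by 4.882682 → v3 = (1.000000, 0.445080, 0.181922)
Requested entry of v3: 389/874 = 0.44508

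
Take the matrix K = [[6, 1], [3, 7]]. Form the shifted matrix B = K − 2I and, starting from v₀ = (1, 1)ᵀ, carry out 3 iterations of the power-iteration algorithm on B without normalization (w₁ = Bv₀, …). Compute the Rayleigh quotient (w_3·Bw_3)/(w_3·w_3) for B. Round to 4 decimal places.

B = K − 2I has rows (4, 1); (3, 5)
w1 = Bv₀ = (4·1 + 1·1; 3·1 + 5·1) = (5, 8)
w2 = Bw1 = (4·5 + 1·8; 3·5 + 5·8) = (28, 55)
w3 = Bw2 = (167, 359)
Bw3 = (1027, 2296)
w3·Bw3 = 995773; w3·w3 = 156770; μ ≈ 995773/156770 = 6.3518

6.3518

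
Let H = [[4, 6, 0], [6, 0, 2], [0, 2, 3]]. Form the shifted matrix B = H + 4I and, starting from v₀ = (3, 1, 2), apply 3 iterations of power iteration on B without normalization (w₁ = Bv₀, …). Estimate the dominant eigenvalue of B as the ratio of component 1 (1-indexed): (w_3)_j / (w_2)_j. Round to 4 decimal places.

μ ≈ 12.7879

B = H + 4I has rows (8, 6, 0); (6, 4, 2); (0, 2, 7)
w1 = Bv₀ = (8·3 + 6·1 + 0·2; 6·3 + 4·1 + 2·2; 0·3 + 2·1 + 7·2) = (30, 26, 16)
w2 = Bw1 = (8·30 + 6·26 + 0·16; 6·30 + 4·26 + 2·16; 0·30 + 2·26 + 7·16) = (396, 316, 164)
w3 = Bw2 = (5064, 3968, 1780)
Ratio: 5064/396 = 12.7879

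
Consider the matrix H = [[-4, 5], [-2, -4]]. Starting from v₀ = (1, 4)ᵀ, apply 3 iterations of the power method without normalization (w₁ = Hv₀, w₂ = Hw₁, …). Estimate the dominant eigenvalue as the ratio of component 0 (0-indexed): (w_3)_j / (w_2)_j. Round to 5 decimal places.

w1 = Hv₀ = ((-4)·1 + 5·4; (-2)·1 + (-4)·4) = (16, -18)
w2 = Hw1 = ((-4)·16 + 5·(-18); (-2)·16 + (-4)·(-18)) = (-154, 40)
w3 = Hw2 = (816, 148)
Ratio at component: 816 / -154 = -5.29870

λ ≈ -5.29870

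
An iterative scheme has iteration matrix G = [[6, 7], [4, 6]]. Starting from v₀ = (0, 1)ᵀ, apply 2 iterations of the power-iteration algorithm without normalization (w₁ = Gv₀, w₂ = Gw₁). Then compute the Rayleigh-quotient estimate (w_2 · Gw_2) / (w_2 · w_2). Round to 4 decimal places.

w1 = Gv₀ = (6·0 + 7·1; 4·0 + 6·1) = (7, 6)
w2 = Gw1 = (6·7 + 7·6; 4·7 + 6·6) = (84, 64)
Gw2 = (952, 720)
w2·Gw2 = 84·952 + 64·720 = 126048; w2·w2 = 84·84 + 64·64 = 11152
λ ≈ 126048/11152 = 11.3027

λ ≈ 11.3027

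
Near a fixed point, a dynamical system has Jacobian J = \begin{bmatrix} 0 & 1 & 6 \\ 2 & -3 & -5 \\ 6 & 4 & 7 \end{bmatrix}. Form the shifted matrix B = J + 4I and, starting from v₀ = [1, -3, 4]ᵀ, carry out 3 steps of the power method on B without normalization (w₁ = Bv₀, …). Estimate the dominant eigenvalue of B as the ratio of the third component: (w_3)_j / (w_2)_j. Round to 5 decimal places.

B = J + 4I has rows (4, 1, 6); (2, 1, -5); (6, 4, 11)
w1 = Bv₀ = (4·1 + 1·(-3) + 6·4; 2·1 + 1·(-3) + (-5)·4; 6·1 + 4·(-3) + 11·4) = (25, -21, 38)
w2 = Bw1 = (4·25 + 1·(-21) + 6·38; 2·25 + 1·(-21) + (-5)·38; 6·25 + 4·(-21) + 11·38) = (307, -161, 484)
w3 = Bw2 = (3971, -1967, 6522)
Ratio: 6522/484 = 13.47521

13.47521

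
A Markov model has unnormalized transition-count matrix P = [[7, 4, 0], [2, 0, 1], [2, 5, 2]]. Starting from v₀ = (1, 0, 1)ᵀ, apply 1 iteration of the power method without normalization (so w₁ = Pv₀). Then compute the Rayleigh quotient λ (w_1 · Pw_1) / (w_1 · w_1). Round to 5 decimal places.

λ ≈ 8.50000

w1 = Pv₀ = (7·1 + 4·0 + 0·1; 2·1 + 0·0 + 1·1; 2·1 + 5·0 + 2·1) = (7, 3, 4)
Pw1 = (61, 18, 37)
w1·Pw1 = 7·61 + 3·18 + 4·37 = 629; w1·w1 = 7·7 + 3·3 + 4·4 = 74
λ ≈ 629/74 = 8.50000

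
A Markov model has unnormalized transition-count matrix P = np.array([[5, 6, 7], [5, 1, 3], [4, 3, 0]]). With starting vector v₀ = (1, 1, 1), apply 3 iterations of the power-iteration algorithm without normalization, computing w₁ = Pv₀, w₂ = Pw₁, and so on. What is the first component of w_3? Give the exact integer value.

w1 = Pv₀ = (5·1 + 6·1 + 7·1; 5·1 + 1·1 + 3·1; 4·1 + 3·1 + 0·1) = (18, 9, 7)
w2 = Pw1 = (5·18 + 6·9 + 7·7; 5·18 + 1·9 + 3·7; 4·18 + 3·9 + 0·7) = (193, 120, 99)
w3 = Pw2 = (2378, 1382, 1132)
The requested component of w3 is 2378.

2378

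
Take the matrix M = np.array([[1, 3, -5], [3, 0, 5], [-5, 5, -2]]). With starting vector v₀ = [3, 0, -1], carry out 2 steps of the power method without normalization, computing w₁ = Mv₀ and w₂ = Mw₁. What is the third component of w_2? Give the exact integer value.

w1 = Mv₀ = (1·3 + 3·0 + (-5)·(-1); 3·3 + 0·0 + 5·(-1); (-5)·3 + 5·0 + (-2)·(-1)) = (8, 4, -13)
w2 = Mw1 = (1·8 + 3·4 + (-5)·(-13); 3·8 + 0·4 + 5·(-13); (-5)·8 + 5·4 + (-2)·(-13)) = (85, -41, 6)
The requested component of w2 is 6.

6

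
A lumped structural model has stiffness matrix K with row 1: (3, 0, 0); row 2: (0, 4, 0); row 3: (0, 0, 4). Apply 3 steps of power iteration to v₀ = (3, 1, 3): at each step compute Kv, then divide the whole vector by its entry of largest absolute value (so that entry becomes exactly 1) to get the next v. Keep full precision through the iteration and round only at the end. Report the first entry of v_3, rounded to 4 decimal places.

0.4219

Kv0 = (9.00000, 4.00000, 12.00000); divide by 12.00000 → v1 = (0.75000, 0.33333, 1.00000)
Kv1 = (2.25000, 1.33333, 4.00000); divide by 4.00000 → v2 = (0.56250, 0.33333, 1.00000)
Kv2 = (1.68750, 1.33333, 4.00000); divide by 4.00000 → v3 = (0.42188, 0.33333, 1.00000)
Requested entry of v3: 81/192 = 0.4219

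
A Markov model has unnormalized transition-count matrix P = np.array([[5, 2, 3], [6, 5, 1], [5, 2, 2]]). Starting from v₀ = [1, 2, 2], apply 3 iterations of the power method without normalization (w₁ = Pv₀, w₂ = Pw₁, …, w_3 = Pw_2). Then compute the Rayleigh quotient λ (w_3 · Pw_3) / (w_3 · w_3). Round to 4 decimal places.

w1 = Pv₀ = (15, 18, 13)
w2 = Pw1 = (150, 193, 137)
w3 = Pw2 = (1547, 2002, 1410)
Pw3 = (15969, 20702, 14559)
w3·Pw3 = 1547·15969 + 2002·20702 + 1410·14559 = 86677637; w3·w3 = 1547·1547 + 2002·2002 + 1410·1410 = 8389313
λ ≈ 86677637/8389313 = 10.3319

10.3319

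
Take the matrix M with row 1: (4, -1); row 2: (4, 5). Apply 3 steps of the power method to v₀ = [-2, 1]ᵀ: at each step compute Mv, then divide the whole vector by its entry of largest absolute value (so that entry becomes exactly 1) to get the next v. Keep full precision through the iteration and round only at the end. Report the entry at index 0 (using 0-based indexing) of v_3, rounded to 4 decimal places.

Mv0 = (-9.00000, -3.00000); divide by -9.00000 → v1 = (1.00000, 0.33333)
Mv1 = (3.66667, 5.66667); divide by 5.66667 → v2 = (0.64706, 1.00000)
Mv2 = (1.58824, 7.58824); divide by 7.58824 → v3 = (0.20930, 1.00000)
Requested entry of v3: -81/-387 = 0.2093

0.2093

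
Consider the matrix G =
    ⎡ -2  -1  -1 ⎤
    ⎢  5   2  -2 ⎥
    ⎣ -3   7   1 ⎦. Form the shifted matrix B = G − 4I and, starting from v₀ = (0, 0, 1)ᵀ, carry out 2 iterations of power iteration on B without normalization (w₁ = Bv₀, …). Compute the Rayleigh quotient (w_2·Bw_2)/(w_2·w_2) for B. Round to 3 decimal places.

-3.533

B = G − 4I has rows (-6, -1, -1); (5, -2, -2); (-3, 7, -3)
w1 = Bv₀ = (-1, -2, -3)
w2 = Bw1 = (11, 5, -2)
Bw2 = (-69, 49, 8)
w2·Bw2 = -530; w2·w2 = 150; μ ≈ -530/150 = -3.533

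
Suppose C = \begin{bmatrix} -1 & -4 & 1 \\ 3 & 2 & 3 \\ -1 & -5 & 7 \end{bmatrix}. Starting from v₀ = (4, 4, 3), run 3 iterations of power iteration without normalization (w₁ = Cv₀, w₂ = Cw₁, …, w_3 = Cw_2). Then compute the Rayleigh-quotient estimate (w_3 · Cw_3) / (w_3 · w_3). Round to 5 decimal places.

λ ≈ 4.00522

w1 = Cv₀ = ((-1)·4 + (-4)·4 + 1·3; 3·4 + 2·4 + 3·3; (-1)·4 + (-5)·4 + 7·3) = (-17, 29, -3)
w2 = Cw1 = ((-1)·(-17) + (-4)·29 + 1·(-3); 3·(-17) + 2·29 + 3·(-3); (-1)·(-17) + (-5)·29 + 7·(-3)) = (-102, -2, -149)
w3 = Cw2 = (-39, -757, -931)
Cw3 = (2136, -4424, -2693)
w3·Cw3 = (-39)·2136 + (-757)·(-4424) + (-931)·(-2693) = 5772847; w3·w3 = (-39)·(-39) + (-757)·(-757) + (-931)·(-931) = 1441331
λ ≈ 5772847/1441331 = 4.00522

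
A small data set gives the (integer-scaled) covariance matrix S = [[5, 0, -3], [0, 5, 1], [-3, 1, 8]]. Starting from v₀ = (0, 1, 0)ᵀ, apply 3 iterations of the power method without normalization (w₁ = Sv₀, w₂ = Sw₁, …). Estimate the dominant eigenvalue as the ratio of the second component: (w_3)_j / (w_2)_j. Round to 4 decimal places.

λ ≈ 5.5000

w1 = Sv₀ = (5·0 + 0·1 + (-3)·0; 0·0 + 5·1 + 1·0; (-3)·0 + 1·1 + 8·0) = (0, 5, 1)
w2 = Sw1 = (5·0 + 0·5 + (-3)·1; 0·0 + 5·5 + 1·1; (-3)·0 + 1·5 + 8·1) = (-3, 26, 13)
w3 = Sw2 = (-54, 143, 139)
Ratio at component: 143 / 26 = 5.5000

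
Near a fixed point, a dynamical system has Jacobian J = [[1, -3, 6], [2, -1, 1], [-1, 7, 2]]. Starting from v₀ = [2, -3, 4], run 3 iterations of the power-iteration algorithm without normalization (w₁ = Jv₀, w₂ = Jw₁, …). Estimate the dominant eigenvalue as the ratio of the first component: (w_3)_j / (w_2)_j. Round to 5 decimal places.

w1 = Jv₀ = (1·2 + (-3)·(-3) + 6·4; 2·2 + (-1)·(-3) + 1·4; (-1)·2 + 7·(-3) + 2·4) = (35, 11, -15)
w2 = Jw1 = (1·35 + (-3)·11 + 6·(-15); 2·35 + (-1)·11 + 1·(-15); (-1)·35 + 7·11 + 2·(-15)) = (-88, 44, 12)
w3 = Jw2 = (-148, -208, 420)
Ratio at component: -148 / -88 = 1.68182

1.68182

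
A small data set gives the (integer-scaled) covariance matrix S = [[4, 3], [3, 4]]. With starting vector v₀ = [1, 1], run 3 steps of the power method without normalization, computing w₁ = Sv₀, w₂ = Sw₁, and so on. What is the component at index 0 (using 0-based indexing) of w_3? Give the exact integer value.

w1 = Sv₀ = (4·1 + 3·1; 3·1 + 4·1) = (7, 7)
w2 = Sw1 = (4·7 + 3·7; 3·7 + 4·7) = (49, 49)
w3 = Sw2 = (343, 343)
The requested component of w3 is 343.

343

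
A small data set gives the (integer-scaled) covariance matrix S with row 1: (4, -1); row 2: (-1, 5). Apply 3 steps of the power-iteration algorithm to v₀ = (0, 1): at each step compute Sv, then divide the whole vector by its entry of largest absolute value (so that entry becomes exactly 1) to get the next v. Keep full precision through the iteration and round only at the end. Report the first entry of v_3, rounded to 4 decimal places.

-0.4460

Sv0 = (-1.00000, 5.00000); divide by 5.00000 → v1 = (-0.20000, 1.00000)
Sv1 = (-1.80000, 5.20000); divide by 5.20000 → v2 = (-0.34615, 1.00000)
Sv2 = (-2.38462, 5.34615); divide by 5.34615 → v3 = (-0.44604, 1.00000)
Requested entry of v3: -62/139 = -0.4460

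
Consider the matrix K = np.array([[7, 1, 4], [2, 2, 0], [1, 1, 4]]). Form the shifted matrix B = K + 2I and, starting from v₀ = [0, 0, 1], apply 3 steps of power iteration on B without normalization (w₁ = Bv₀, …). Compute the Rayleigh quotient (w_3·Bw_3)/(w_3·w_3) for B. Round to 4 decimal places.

10.7116

B = K + 2I has rows (9, 1, 4); (2, 4, 0); (1, 1, 6)
w1 = Bv₀ = (9·0 + 1·0 + 4·1; 2·0 + 4·0 + 0·1; 1·0 + 1·0 + 6·1) = (4, 0, 6)
w2 = Bw1 = (9·4 + 1·0 + 4·6; 2·4 + 4·0 + 0·6; 1·4 + 1·0 + 6·6) = (60, 8, 40)
w3 = Bw2 = (708, 152, 308)
Bw3 = (7756, 2024, 2708)
w3·Bw3 = 6632960; w3·w3 = 619232; μ ≈ 6632960/619232 = 10.7116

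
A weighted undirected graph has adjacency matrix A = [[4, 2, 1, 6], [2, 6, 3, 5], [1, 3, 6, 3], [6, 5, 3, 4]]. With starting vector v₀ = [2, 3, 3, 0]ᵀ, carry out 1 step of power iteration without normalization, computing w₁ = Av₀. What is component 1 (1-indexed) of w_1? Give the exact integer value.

w1 = Av₀ = (17, 31, 29, 36)
The requested component of w1 is 17.

17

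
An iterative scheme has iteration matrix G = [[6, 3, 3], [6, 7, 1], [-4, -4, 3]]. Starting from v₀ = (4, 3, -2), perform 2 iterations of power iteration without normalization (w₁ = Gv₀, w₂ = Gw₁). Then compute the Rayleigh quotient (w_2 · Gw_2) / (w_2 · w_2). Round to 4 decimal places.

λ ≈ 8.8435

w1 = Gv₀ = (27, 43, -34)
w2 = Gw1 = (189, 429, -382)
Gw2 = (1275, 3755, -3618)
w2·Gw2 = 189·1275 + 429·3755 + (-382)·(-3618) = 3233946; w2·w2 = 189·189 + 429·429 + (-382)·(-382) = 365686
λ ≈ 3233946/365686 = 8.8435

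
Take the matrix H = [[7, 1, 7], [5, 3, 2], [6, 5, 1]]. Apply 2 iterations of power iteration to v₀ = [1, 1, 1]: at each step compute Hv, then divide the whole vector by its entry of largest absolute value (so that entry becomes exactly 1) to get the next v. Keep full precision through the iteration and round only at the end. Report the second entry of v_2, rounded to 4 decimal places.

0.6482

Hv0 = (15.00000, 10.00000, 12.00000); divide by 15.00000 → v1 = (1.00000, 0.66667, 0.80000)
Hv1 = (13.26667, 8.60000, 10.13333); divide by 13.26667 → v2 = (1.00000, 0.64824, 0.76382)
Requested entry of v2: 129/199 = 0.6482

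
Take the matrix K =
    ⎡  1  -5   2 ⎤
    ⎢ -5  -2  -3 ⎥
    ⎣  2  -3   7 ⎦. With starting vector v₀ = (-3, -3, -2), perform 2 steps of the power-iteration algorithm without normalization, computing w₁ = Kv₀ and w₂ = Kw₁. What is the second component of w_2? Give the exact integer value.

-61

w1 = Kv₀ = (8, 27, -11)
w2 = Kw1 = (-149, -61, -142)
The requested component of w2 is -61.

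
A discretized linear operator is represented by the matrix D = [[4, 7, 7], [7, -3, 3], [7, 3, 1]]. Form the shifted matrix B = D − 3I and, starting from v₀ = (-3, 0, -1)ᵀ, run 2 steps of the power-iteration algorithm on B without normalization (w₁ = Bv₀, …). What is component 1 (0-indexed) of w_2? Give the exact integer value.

B = D − 3I has rows (1, 7, 7); (7, -6, 3); (7, 3, -2)
w1 = Bv₀ = (1·(-3) + 7·0 + 7·(-1); 7·(-3) + (-6)·0 + 3·(-1); 7·(-3) + 3·0 + (-2)·(-1)) = (-10, -24, -19)
w2 = Bw1 = (1·(-10) + 7·(-24) + 7·(-19); 7·(-10) + (-6)·(-24) + 3·(-19); 7·(-10) + 3·(-24) + (-2)·(-19)) = (-311, 17, -104)
Requested component of w2: 17

17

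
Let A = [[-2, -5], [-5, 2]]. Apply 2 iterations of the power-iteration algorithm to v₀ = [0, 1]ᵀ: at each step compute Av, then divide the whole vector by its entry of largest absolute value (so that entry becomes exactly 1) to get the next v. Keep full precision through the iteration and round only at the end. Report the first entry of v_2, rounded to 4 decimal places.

0.0000

Av0 = (-5.00000, 2.00000); divide by -5.00000 → v1 = (1.00000, -0.40000)
Av1 = (0.00000, -5.80000); divide by -5.80000 → v2 = (0.00000, 1.00000)
Requested entry of v2: 0/29 = 0.0000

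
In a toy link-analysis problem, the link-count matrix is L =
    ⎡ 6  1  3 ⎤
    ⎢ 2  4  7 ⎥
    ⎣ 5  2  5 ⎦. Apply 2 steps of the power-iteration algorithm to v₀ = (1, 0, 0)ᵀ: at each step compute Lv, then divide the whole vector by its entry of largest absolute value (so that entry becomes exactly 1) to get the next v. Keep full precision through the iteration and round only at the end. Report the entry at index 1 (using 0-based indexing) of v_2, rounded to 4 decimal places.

Lv0 = (6.00000, 2.00000, 5.00000); divide by 6.00000 → v1 = (1.00000, 0.33333, 0.83333)
Lv1 = (8.83333, 9.16667, 9.83333); divide by 9.83333 → v2 = (0.89831, 0.93220, 1.00000)
Requested entry of v2: 55/59 = 0.9322

0.9322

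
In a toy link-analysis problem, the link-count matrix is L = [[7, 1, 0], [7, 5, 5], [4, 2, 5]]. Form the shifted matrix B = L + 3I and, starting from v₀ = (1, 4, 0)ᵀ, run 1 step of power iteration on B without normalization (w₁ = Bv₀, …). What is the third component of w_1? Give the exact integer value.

12

B = L + 3I has rows (10, 1, 0); (7, 8, 5); (4, 2, 8)
w1 = Bv₀ = (10·1 + 1·4 + 0·0; 7·1 + 8·4 + 5·0; 4·1 + 2·4 + 8·0) = (14, 39, 12)
Requested component of w1: 12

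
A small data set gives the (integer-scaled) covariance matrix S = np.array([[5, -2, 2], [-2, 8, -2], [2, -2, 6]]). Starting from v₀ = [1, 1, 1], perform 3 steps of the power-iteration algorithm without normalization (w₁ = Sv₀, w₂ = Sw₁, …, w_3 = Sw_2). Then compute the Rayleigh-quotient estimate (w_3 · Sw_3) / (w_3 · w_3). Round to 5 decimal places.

λ ≈ 8.45603

w1 = Sv₀ = (5·1 + (-2)·1 + 2·1; (-2)·1 + 8·1 + (-2)·1; 2·1 + (-2)·1 + 6·1) = (5, 4, 6)
w2 = Sw1 = (5·5 + (-2)·4 + 2·6; (-2)·5 + 8·4 + (-2)·6; 2·5 + (-2)·4 + 6·6) = (29, 10, 38)
w3 = Sw2 = (201, -54, 266)
Sw3 = (1645, -1366, 2106)
w3·Sw3 = 201·1645 + (-54)·(-1366) + 266·2106 = 964605; w3·w3 = 201·201 + (-54)·(-54) + 266·266 = 114073
λ ≈ 964605/114073 = 8.45603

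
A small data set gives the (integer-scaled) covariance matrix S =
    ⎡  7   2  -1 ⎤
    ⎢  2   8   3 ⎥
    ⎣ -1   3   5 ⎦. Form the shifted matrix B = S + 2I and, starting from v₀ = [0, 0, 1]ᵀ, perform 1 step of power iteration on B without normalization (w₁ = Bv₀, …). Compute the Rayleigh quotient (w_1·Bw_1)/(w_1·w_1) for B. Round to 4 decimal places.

9.6610

B = S + 2I has rows (9, 2, -1); (2, 10, 3); (-1, 3, 7)
w1 = Bv₀ = (9·0 + 2·0 + (-1)·1; 2·0 + 10·0 + 3·1; (-1)·0 + 3·0 + 7·1) = (-1, 3, 7)
Bw1 = (-10, 49, 59)
w1·Bw1 = 570; w1·w1 = 59; μ ≈ 570/59 = 9.6610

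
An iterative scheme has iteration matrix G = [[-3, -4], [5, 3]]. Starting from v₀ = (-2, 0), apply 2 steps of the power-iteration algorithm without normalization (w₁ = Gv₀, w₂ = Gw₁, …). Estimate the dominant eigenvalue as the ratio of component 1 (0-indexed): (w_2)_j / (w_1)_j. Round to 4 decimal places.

w1 = Gv₀ = ((-3)·(-2) + (-4)·0; 5·(-2) + 3·0) = (6, -10)
w2 = Gw1 = ((-3)·6 + (-4)·(-10); 5·6 + 3·(-10)) = (22, 0)
Ratio at component: 0 / -10 = 0.0000

0.0000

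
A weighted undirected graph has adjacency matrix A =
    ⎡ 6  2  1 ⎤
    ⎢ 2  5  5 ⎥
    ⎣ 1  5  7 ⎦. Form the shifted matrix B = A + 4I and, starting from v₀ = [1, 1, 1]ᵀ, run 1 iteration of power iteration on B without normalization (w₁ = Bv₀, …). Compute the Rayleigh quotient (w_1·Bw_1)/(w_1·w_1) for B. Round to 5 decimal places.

μ ≈ 15.64006

B = A + 4I has rows (10, 2, 1); (2, 9, 5); (1, 5, 11)
w1 = Bv₀ = (10·1 + 2·1 + 1·1; 2·1 + 9·1 + 5·1; 1·1 + 5·1 + 11·1) = (13, 16, 17)
Bw1 = (179, 255, 280)
w1·Bw1 = 11167; w1·w1 = 714; μ ≈ 11167/714 = 15.64006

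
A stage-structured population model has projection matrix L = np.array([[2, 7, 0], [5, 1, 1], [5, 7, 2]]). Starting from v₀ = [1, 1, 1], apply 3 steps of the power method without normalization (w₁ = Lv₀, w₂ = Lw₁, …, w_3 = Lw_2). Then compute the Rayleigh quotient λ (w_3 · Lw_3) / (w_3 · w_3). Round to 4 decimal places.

λ ≈ 8.3797

w1 = Lv₀ = (9, 7, 14)
w2 = Lw1 = (67, 66, 122)
w3 = Lw2 = (596, 523, 1041)
Lw3 = (4853, 4544, 8723)
w3·Lw3 = 596·4853 + 523·4544 + 1041·8723 = 14349543; w3·w3 = 596·596 + 523·523 + 1041·1041 = 1712426
λ ≈ 14349543/1712426 = 8.3797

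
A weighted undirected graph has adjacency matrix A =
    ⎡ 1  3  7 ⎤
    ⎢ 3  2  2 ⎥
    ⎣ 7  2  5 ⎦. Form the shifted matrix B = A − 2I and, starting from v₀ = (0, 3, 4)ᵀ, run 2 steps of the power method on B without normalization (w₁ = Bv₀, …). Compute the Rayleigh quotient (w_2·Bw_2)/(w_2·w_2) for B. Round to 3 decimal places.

μ ≈ 7.892

B = A − 2I has rows (-1, 3, 7); (3, 0, 2); (7, 2, 3)
w1 = Bv₀ = ((-1)·0 + 3·3 + 7·4; 3·0 + 0·3 + 2·4; 7·0 + 2·3 + 3·4) = (37, 8, 18)
w2 = Bw1 = ((-1)·37 + 3·8 + 7·18; 3·37 + 0·8 + 2·18; 7·37 + 2·8 + 3·18) = (113, 147, 329)
Bw2 = (2631, 997, 2072)
w2·Bw2 = 1125550; w2·w2 = 142619; μ ≈ 1125550/142619 = 7.892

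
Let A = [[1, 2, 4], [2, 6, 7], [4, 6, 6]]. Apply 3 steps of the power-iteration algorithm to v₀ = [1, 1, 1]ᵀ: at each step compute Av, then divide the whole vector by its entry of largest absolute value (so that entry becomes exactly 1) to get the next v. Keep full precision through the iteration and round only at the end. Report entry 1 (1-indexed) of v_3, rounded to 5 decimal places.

Av0 = (7.000000, 15.000000, 16.000000); divide by 16.000000 → v1 = (0.437500, 0.937500, 1.000000)
Av1 = (6.312500, 13.500000, 13.375000); divide by 13.500000 → v2 = (0.467593, 1.000000, 0.990741)
Av2 = (6.430556, 13.870370, 13.814815); divide by 13.870370 → v3 = (0.463618, 1.000000, 0.995995)
Requested entry of v3: 1389/2996 = 0.46362

0.46362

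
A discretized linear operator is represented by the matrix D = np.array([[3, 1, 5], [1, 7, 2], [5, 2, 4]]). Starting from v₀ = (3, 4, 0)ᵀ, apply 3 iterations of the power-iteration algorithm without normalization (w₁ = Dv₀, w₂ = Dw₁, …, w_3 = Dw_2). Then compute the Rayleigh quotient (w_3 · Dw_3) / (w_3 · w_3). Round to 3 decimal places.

λ ≈ 10.028

w1 = Dv₀ = (3·3 + 1·4 + 5·0; 1·3 + 7·4 + 2·0; 5·3 + 2·4 + 4·0) = (13, 31, 23)
w2 = Dw1 = (3·13 + 1·31 + 5·23; 1·13 + 7·31 + 2·23; 5·13 + 2·31 + 4·23) = (185, 276, 219)
w3 = Dw2 = (1926, 2555, 2353)
Dw3 = (20098, 24517, 24152)
w3·Dw3 = 1926·20098 + 2555·24517 + 2353·24152 = 158179339; w3·w3 = 1926·1926 + 2555·2555 + 2353·2353 = 15774110
λ ≈ 158179339/15774110 = 10.028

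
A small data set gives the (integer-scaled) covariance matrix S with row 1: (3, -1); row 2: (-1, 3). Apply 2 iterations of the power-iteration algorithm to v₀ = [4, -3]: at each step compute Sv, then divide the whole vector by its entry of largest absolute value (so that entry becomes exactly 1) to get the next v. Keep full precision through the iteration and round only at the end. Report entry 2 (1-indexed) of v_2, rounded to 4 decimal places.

Sv0 = (15.00000, -13.00000); divide by 15.00000 → v1 = (1.00000, -0.86667)
Sv1 = (3.86667, -3.60000); divide by 3.86667 → v2 = (1.00000, -0.93103)
Requested entry of v2: -54/58 = -0.9310

-0.9310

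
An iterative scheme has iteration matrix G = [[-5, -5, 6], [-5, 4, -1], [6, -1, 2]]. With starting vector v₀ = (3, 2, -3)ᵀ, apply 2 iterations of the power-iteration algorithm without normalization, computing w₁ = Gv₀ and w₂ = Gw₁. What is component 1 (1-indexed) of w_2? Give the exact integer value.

295

w1 = Gv₀ = ((-5)·3 + (-5)·2 + 6·(-3); (-5)·3 + 4·2 + (-1)·(-3); 6·3 + (-1)·2 + 2·(-3)) = (-43, -4, 10)
w2 = Gw1 = ((-5)·(-43) + (-5)·(-4) + 6·10; (-5)·(-43) + 4·(-4) + (-1)·10; 6·(-43) + (-1)·(-4) + 2·10) = (295, 189, -234)
The requested component of w2 is 295.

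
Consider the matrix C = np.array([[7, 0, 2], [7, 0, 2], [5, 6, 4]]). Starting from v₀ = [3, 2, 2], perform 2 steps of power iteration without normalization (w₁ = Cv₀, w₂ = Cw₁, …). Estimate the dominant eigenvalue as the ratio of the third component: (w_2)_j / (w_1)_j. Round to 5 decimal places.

w1 = Cv₀ = (7·3 + 0·2 + 2·2; 7·3 + 0·2 + 2·2; 5·3 + 6·2 + 4·2) = (25, 25, 35)
w2 = Cw1 = (7·25 + 0·25 + 2·35; 7·25 + 0·25 + 2·35; 5·25 + 6·25 + 4·35) = (245, 245, 415)
Ratio at component: 415 / 35 = 11.85714

11.85714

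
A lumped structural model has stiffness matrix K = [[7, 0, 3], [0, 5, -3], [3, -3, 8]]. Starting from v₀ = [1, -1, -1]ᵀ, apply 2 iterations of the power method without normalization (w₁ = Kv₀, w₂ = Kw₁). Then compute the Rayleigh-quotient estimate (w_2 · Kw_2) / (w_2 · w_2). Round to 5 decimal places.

λ ≈ 7.56349

w1 = Kv₀ = (4, -2, -2)
w2 = Kw1 = (22, -4, 2)
Kw2 = (160, -26, 94)
w2·Kw2 = 22·160 + (-4)·(-26) + 2·94 = 3812; w2·w2 = 22·22 + (-4)·(-4) + 2·2 = 504
λ ≈ 3812/504 = 7.56349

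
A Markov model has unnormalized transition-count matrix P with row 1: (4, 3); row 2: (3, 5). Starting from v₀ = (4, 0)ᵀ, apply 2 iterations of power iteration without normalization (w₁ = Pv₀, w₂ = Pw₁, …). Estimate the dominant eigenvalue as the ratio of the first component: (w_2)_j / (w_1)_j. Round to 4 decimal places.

λ ≈ 6.2500

w1 = Pv₀ = (16, 12)
w2 = Pw1 = (100, 108)
Ratio at component: 100 / 16 = 6.2500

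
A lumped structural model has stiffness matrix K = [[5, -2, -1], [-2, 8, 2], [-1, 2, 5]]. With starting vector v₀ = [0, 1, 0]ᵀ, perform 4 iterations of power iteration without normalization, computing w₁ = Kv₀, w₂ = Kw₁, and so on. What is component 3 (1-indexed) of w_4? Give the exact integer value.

w1 = Kv₀ = (-2, 8, 2)
w2 = Kw1 = (-28, 72, 28)
w3 = Kw2 = (-312, 688, 312)
w4 = Kw3 = (-3248, 6752, 3248)
The requested component of w4 is 3248.

3248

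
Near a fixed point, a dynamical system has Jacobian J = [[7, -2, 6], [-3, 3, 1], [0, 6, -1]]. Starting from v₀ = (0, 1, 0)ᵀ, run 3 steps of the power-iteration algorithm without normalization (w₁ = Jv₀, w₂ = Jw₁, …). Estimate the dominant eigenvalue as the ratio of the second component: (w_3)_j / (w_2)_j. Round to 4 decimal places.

λ ≈ 1.2857

w1 = Jv₀ = (-2, 3, 6)
w2 = Jw1 = (16, 21, 12)
w3 = Jw2 = (142, 27, 114)
Ratio at component: 27 / 21 = 1.2857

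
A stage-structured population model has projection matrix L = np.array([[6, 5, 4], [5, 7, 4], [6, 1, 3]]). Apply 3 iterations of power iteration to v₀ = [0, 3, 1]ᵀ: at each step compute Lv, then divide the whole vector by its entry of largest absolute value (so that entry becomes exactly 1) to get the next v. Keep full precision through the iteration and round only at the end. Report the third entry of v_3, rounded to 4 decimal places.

Lv0 = (19.00000, 25.00000, 6.00000); divide by 25.00000 → v1 = (0.76000, 1.00000, 0.24000)
Lv1 = (10.52000, 11.76000, 6.28000); divide by 11.76000 → v2 = (0.89456, 1.00000, 0.53401)
Lv2 = (12.50340, 13.60884, 7.96939); divide by 13.60884 → v3 = (0.91877, 1.00000, 0.58560)
Requested entry of v3: 2343/4001 = 0.5856

0.5856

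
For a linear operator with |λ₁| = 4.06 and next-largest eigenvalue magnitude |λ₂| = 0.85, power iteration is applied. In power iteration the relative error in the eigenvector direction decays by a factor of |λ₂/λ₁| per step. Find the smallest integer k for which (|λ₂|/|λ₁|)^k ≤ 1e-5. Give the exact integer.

8

|λ₂/λ₁| = 0.85/4.06 = 0.20936
Need k ≥ ln(1e-5) / ln(0.20936) = -11.5129 / -1.5637 ≈ 7.363
Smallest integer k satisfying the bound: 8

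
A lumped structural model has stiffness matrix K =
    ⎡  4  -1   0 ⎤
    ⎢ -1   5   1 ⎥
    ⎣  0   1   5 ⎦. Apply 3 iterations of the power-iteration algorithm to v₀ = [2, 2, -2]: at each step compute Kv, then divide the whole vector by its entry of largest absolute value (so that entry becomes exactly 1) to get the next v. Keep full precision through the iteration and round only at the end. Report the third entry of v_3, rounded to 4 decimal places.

1.0000

Kv0 = (6.00000, 6.00000, -8.00000); divide by -8.00000 → v1 = (-0.75000, -0.75000, 1.00000)
Kv1 = (-2.25000, -2.00000, 4.25000); divide by 4.25000 → v2 = (-0.52941, -0.47059, 1.00000)
Kv2 = (-1.64706, -0.82353, 4.52941); divide by 4.52941 → v3 = (-0.36364, -0.18182, 1.00000)
Requested entry of v3: -154/-154 = 1.0000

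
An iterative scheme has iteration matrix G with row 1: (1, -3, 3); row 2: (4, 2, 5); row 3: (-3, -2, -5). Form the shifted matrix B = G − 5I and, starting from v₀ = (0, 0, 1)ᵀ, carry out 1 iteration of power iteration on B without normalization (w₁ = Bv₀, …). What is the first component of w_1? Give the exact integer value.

3

B = G − 5I has rows (-4, -3, 3); (4, -3, 5); (-3, -2, -10)
w1 = Bv₀ = (3, 5, -10)
Requested component of w1: 3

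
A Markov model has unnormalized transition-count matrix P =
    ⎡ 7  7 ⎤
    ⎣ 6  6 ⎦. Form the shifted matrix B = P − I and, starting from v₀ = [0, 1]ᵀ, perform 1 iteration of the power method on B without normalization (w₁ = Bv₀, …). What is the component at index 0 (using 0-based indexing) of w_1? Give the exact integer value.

7

B = P − I has rows (6, 7); (6, 5)
w1 = Bv₀ = (6·0 + 7·1; 6·0 + 5·1) = (7, 5)
Requested component of w1: 7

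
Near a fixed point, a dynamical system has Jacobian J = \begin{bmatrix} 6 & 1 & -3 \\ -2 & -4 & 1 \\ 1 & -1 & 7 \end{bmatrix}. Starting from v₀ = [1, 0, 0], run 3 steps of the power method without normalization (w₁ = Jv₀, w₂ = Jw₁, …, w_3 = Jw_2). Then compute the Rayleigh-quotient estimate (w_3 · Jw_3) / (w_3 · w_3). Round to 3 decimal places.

λ ≈ 5.332

w1 = Jv₀ = (6·1 + 1·0 + (-3)·0; (-2)·1 + (-4)·0 + 1·0; 1·1 + (-1)·0 + 7·0) = (6, -2, 1)
w2 = Jw1 = (6·6 + 1·(-2) + (-3)·1; (-2)·6 + (-4)·(-2) + 1·1; 1·6 + (-1)·(-2) + 7·1) = (31, -3, 15)
w3 = Jw2 = (138, -35, 139)
Jw3 = (376, 3, 1146)
w3·Jw3 = 138·376 + (-35)·3 + 139·1146 = 211077; w3·w3 = 138·138 + (-35)·(-35) + 139·139 = 39590
λ ≈ 211077/39590 = 5.332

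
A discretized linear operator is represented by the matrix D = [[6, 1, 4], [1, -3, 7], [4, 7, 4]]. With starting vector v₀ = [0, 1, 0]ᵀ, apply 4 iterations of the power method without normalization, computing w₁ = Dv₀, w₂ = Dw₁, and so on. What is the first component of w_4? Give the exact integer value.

3989

w1 = Dv₀ = (6·0 + 1·1 + 4·0; 1·0 + (-3)·1 + 7·0; 4·0 + 7·1 + 4·0) = (1, -3, 7)
w2 = Dw1 = (6·1 + 1·(-3) + 4·7; 1·1 + (-3)·(-3) + 7·7; 4·1 + 7·(-3) + 4·7) = (31, 59, 11)
w3 = Dw2 = (289, -69, 581)
w4 = Dw3 = (3989, 4563, 2997)
The requested component of w4 is 3989.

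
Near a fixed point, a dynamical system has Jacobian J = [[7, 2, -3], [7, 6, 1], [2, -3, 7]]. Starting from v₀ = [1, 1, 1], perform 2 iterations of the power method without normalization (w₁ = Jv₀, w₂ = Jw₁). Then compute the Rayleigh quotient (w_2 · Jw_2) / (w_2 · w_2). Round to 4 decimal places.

w1 = Jv₀ = (7·1 + 2·1 + (-3)·1; 7·1 + 6·1 + 1·1; 2·1 + (-3)·1 + 7·1) = (6, 14, 6)
w2 = Jw1 = (7·6 + 2·14 + (-3)·6; 7·6 + 6·14 + 1·6; 2·6 + (-3)·14 + 7·6) = (52, 132, 12)
Jw2 = (592, 1168, -208)
w2·Jw2 = 52·592 + 132·1168 + 12·(-208) = 182464; w2·w2 = 52·52 + 132·132 + 12·12 = 20272
λ ≈ 182464/20272 = 9.0008

9.0008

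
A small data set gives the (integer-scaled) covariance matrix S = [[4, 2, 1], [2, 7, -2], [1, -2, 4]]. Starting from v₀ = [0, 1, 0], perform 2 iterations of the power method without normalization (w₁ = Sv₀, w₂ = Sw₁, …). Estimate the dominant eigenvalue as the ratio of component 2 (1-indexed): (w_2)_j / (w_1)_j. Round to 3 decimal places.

w1 = Sv₀ = (4·0 + 2·1 + 1·0; 2·0 + 7·1 + (-2)·0; 1·0 + (-2)·1 + 4·0) = (2, 7, -2)
w2 = Sw1 = (4·2 + 2·7 + 1·(-2); 2·2 + 7·7 + (-2)·(-2); 1·2 + (-2)·7 + 4·(-2)) = (20, 57, -20)
Ratio at component: 57 / 7 = 8.143

λ ≈ 8.143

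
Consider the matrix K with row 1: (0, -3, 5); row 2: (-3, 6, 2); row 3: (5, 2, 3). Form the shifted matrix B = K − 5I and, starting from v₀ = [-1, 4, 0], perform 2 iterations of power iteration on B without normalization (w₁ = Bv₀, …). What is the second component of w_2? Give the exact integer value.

34

B = K − 5I has rows (-5, -3, 5); (-3, 1, 2); (5, 2, -2)
w1 = Bv₀ = ((-5)·(-1) + (-3)·4 + 5·0; (-3)·(-1) + 1·4 + 2·0; 5·(-1) + 2·4 + (-2)·0) = (-7, 7, 3)
w2 = Bw1 = ((-5)·(-7) + (-3)·7 + 5·3; (-3)·(-7) + 1·7 + 2·3; 5·(-7) + 2·7 + (-2)·3) = (29, 34, -27)
Requested component of w2: 34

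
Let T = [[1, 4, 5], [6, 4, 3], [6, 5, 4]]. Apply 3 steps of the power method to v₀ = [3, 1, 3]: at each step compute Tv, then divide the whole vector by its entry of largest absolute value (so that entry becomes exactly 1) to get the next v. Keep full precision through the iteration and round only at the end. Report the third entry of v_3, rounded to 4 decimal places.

Tv0 = (22.00000, 31.00000, 35.00000); divide by 35.00000 → v1 = (0.62857, 0.88571, 1.00000)
Tv1 = (9.17143, 10.31429, 12.20000); divide by 12.20000 → v2 = (0.75176, 0.84543, 1.00000)
Tv2 = (9.13349, 10.89227, 12.73770); divide by 12.73770 → v3 = (0.71704, 0.85512, 1.00000)
Requested entry of v3: 5439/5439 = 1.0000

1.0000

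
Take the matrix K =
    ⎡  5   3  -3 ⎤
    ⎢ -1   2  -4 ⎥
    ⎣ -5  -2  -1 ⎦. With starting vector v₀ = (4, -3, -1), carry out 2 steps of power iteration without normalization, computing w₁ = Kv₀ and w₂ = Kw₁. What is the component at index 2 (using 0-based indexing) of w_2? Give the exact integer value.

-45

w1 = Kv₀ = (14, -6, -13)
w2 = Kw1 = (91, 26, -45)
The requested component of w2 is -45.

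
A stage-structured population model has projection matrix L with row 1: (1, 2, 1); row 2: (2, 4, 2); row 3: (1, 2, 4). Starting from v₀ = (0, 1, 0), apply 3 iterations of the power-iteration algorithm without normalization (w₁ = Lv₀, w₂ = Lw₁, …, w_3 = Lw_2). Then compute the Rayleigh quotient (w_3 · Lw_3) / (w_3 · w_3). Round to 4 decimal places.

w1 = Lv₀ = (1·0 + 2·1 + 1·0; 2·0 + 4·1 + 2·0; 1·0 + 2·1 + 4·0) = (2, 4, 2)
w2 = Lw1 = (1·2 + 2·4 + 1·2; 2·2 + 4·4 + 2·2; 1·2 + 2·4 + 4·2) = (12, 24, 18)
w3 = Lw2 = (78, 156, 132)
Lw3 = (522, 1044, 918)
w3·Lw3 = 78·522 + 156·1044 + 132·918 = 324756; w3·w3 = 78·78 + 156·156 + 132·132 = 47844
λ ≈ 324756/47844 = 6.7878

λ ≈ 6.7878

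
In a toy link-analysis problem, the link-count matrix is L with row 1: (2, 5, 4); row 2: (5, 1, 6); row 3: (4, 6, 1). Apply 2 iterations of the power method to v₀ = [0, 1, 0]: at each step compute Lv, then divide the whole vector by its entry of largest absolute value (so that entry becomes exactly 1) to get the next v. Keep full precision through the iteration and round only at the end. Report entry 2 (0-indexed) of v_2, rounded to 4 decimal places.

0.5161

Lv0 = (5.00000, 1.00000, 6.00000); divide by 6.00000 → v1 = (0.83333, 0.16667, 1.00000)
Lv1 = (6.50000, 10.33333, 5.33333); divide by 10.33333 → v2 = (0.62903, 1.00000, 0.51613)
Requested entry of v2: 32/62 = 0.5161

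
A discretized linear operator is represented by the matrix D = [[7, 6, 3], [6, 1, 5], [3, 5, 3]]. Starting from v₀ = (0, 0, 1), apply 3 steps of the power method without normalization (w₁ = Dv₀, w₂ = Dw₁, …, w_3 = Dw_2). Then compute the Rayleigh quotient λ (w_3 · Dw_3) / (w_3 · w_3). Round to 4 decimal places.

λ ≈ 13.3901

w1 = Dv₀ = (3, 5, 3)
w2 = Dw1 = (60, 38, 43)
w3 = Dw2 = (777, 613, 499)
Dw3 = (10614, 7770, 6893)
w3·Dw3 = 777·10614 + 613·7770 + 499·6893 = 16449695; w3·w3 = 777·777 + 613·613 + 499·499 = 1228499
λ ≈ 16449695/1228499 = 13.3901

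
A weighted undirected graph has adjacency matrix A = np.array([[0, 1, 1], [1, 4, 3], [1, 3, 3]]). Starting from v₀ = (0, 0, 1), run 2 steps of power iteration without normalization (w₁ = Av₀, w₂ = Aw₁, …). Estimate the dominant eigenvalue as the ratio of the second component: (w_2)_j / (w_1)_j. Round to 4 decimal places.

λ ≈ 7.3333

w1 = Av₀ = (0·0 + 1·0 + 1·1; 1·0 + 4·0 + 3·1; 1·0 + 3·0 + 3·1) = (1, 3, 3)
w2 = Aw1 = (0·1 + 1·3 + 1·3; 1·1 + 4·3 + 3·3; 1·1 + 3·3 + 3·3) = (6, 22, 19)
Ratio at component: 22 / 3 = 7.3333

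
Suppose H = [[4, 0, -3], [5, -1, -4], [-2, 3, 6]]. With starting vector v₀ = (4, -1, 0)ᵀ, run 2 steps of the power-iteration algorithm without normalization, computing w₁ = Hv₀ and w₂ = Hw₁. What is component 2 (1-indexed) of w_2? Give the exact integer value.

w1 = Hv₀ = (4·4 + 0·(-1) + (-3)·0; 5·4 + (-1)·(-1) + (-4)·0; (-2)·4 + 3·(-1) + 6·0) = (16, 21, -11)
w2 = Hw1 = (4·16 + 0·21 + (-3)·(-11); 5·16 + (-1)·21 + (-4)·(-11); (-2)·16 + 3·21 + 6·(-11)) = (97, 103, -35)
The requested component of w2 is 103.

103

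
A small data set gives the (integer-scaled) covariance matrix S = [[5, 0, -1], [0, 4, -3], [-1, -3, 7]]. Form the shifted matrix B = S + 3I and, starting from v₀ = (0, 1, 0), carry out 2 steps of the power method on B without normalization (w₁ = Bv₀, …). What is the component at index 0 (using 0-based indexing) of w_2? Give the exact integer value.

3

B = S + 3I has rows (8, 0, -1); (0, 7, -3); (-1, -3, 10)
w1 = Bv₀ = (8·0 + 0·1 + (-1)·0; 0·0 + 7·1 + (-3)·0; (-1)·0 + (-3)·1 + 10·0) = (0, 7, -3)
w2 = Bw1 = (8·0 + 0·7 + (-1)·(-3); 0·0 + 7·7 + (-3)·(-3); (-1)·0 + (-3)·7 + 10·(-3)) = (3, 58, -51)
Requested component of w2: 3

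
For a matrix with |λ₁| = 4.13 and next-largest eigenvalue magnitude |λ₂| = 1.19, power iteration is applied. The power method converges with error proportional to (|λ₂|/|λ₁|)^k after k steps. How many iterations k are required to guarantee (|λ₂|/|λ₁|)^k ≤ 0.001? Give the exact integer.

|λ₂/λ₁| = 1.19/4.13 = 0.28814
Need k ≥ ln(0.001) / ln(0.28814) = -6.9078 / -1.2443 ≈ 5.551
Smallest integer k satisfying the bound: 6

6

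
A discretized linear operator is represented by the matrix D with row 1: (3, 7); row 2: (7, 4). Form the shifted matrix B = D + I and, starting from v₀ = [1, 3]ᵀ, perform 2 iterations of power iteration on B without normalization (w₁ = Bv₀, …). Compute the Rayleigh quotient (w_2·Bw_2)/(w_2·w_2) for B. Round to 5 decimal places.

μ ≈ 11.51117

B = D + I has rows (4, 7); (7, 5)
w1 = Bv₀ = (25, 22)
w2 = Bw1 = (254, 285)
Bw2 = (3011, 3203)
w2·Bw2 = 1677649; w2·w2 = 145741; μ ≈ 1677649/145741 = 11.51117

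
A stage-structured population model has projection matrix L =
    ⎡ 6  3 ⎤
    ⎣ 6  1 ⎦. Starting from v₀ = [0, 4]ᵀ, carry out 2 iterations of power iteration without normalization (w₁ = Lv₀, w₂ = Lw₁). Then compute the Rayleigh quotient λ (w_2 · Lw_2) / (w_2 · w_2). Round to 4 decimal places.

8.2269

w1 = Lv₀ = (6·0 + 3·4; 6·0 + 1·4) = (12, 4)
w2 = Lw1 = (6·12 + 3·4; 6·12 + 1·4) = (84, 76)
Lw2 = (732, 580)
w2·Lw2 = 84·732 + 76·580 = 105568; w2·w2 = 84·84 + 76·76 = 12832
λ ≈ 105568/12832 = 8.2269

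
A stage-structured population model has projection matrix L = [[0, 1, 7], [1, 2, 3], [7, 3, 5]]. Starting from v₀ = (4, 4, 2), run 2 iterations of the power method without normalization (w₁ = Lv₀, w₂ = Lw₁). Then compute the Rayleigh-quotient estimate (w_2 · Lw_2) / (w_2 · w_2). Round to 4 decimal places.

w1 = Lv₀ = (18, 18, 50)
w2 = Lw1 = (368, 204, 430)
Lw2 = (3214, 2066, 5338)
w2·Lw2 = 368·3214 + 204·2066 + 430·5338 = 3899556; w2·w2 = 368·368 + 204·204 + 430·430 = 361940
λ ≈ 3899556/361940 = 10.7740

λ ≈ 10.7740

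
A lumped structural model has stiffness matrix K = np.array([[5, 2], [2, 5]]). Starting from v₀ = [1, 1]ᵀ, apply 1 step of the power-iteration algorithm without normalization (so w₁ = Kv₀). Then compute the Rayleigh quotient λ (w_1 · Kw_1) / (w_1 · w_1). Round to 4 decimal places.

w1 = Kv₀ = (5·1 + 2·1; 2·1 + 5·1) = (7, 7)
Kw1 = (49, 49)
w1·Kw1 = 7·49 + 7·49 = 686; w1·w1 = 7·7 + 7·7 = 98
λ ≈ 686/98 = 7.0000

7.0000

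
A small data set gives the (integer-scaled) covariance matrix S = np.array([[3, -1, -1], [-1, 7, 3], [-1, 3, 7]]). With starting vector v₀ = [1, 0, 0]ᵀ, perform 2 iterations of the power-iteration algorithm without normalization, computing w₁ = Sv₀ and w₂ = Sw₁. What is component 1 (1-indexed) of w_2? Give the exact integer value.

11

w1 = Sv₀ = (3·1 + (-1)·0 + (-1)·0; (-1)·1 + 7·0 + 3·0; (-1)·1 + 3·0 + 7·0) = (3, -1, -1)
w2 = Sw1 = (3·3 + (-1)·(-1) + (-1)·(-1); (-1)·3 + 7·(-1) + 3·(-1); (-1)·3 + 3·(-1) + 7·(-1)) = (11, -13, -13)
The requested component of w2 is 11.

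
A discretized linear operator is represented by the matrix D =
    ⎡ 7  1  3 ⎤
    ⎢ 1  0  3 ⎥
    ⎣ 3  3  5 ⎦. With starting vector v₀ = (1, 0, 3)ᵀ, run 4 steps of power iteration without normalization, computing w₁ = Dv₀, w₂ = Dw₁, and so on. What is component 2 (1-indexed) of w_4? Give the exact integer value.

w1 = Dv₀ = (7·1 + 1·0 + 3·3; 1·1 + 0·0 + 3·3; 3·1 + 3·0 + 5·3) = (16, 10, 18)
w2 = Dw1 = (7·16 + 1·10 + 3·18; 1·16 + 0·10 + 3·18; 3·16 + 3·10 + 5·18) = (176, 70, 168)
w3 = Dw2 = (1806, 680, 1578)
w4 = Dw3 = (18056, 6540, 15348)
The requested component of w4 is 6540.

6540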